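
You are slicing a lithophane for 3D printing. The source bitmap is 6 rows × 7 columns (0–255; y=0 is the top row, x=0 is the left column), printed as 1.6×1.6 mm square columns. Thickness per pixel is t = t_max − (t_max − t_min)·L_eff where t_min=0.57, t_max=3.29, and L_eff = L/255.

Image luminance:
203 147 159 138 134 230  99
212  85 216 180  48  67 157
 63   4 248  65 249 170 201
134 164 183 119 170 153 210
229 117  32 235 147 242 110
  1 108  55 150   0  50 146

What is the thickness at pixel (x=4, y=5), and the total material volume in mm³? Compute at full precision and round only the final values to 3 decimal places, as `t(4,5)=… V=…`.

t(4,5)=3.290 V=194.543

span = t_max - t_min = 3.29 - 0.57 = 2.720
L(4,5) = 0, L_eff = 0/255 = 0.000000
t(4,5) = 3.29 - 2.720·0.000000 = 3.290
Σt over all 6·7 pixels = 11399/150 ≈ 75.9933333
V = pitch²·Σt = 1.6²·11399/150 = 194.543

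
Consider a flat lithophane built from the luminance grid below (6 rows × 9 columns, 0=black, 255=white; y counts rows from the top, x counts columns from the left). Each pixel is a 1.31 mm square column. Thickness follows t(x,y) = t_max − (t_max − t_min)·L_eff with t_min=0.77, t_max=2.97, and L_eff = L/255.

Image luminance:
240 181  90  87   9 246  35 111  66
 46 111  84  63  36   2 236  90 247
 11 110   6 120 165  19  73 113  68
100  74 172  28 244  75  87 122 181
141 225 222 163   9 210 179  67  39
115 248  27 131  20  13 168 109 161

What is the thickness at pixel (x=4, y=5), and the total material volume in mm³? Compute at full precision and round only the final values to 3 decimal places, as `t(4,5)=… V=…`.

t(4,5)=2.797 V=186.469

span = t_max - t_min = 2.97 - 0.77 = 2.200
L(4,5) = 20, L_eff = 20/255 = 0.078431
t(4,5) = 2.97 - 2.200·0.078431 = 2.797
Σt over all 6·9 pixels = 277079/2550 ≈ 108.6584314
V = pitch²·Σt = 1.31²·277079/2550 = 186.469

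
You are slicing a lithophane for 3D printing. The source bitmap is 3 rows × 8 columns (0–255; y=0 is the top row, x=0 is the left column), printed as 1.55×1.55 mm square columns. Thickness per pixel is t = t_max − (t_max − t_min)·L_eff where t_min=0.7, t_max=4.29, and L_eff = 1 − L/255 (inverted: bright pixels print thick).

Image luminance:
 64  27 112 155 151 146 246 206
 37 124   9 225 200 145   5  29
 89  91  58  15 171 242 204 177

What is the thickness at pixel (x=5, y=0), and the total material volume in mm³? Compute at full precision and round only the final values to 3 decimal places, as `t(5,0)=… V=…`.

t(5,0)=2.755 V=139.397

span = t_max - t_min = 4.29 - 0.7 = 3.590
L(5,0) = 146, L_eff = 1 - 146/255 = 0.427451 (inverted)
t(5,0) = 4.29 - 3.590·0.427451 = 2.755
Σt over all 3·8 pixels = 123296/2125 ≈ 58.0216471
V = pitch²·Σt = 1.55²·123296/2125 = 139.397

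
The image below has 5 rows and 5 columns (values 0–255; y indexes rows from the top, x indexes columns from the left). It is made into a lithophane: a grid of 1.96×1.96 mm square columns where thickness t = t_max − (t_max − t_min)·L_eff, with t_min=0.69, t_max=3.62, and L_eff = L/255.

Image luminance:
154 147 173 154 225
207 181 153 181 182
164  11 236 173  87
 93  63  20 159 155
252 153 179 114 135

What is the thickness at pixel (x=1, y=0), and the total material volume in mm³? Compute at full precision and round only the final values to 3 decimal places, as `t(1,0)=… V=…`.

t(1,0)=1.931 V=182.093

span = t_max - t_min = 3.62 - 0.69 = 2.930
L(1,0) = 147, L_eff = 147/255 = 0.576471
t(1,0) = 3.62 - 2.930·0.576471 = 1.931
Σt over all 5·5 pixels = 1208707/25500 ≈ 47.4002745
V = pitch²·Σt = 1.96²·1208707/25500 = 182.093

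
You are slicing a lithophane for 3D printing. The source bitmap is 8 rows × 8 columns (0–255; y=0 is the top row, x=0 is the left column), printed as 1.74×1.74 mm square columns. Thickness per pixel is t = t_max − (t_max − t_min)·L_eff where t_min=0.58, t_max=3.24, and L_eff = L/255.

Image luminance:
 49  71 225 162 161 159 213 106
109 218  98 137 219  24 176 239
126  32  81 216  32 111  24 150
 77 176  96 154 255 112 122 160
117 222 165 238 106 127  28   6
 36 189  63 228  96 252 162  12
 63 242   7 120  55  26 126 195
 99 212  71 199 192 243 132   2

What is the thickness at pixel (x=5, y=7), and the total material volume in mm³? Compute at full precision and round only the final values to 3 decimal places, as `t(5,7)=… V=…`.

span = t_max - t_min = 3.24 - 0.58 = 2.660
L(5,7) = 243, L_eff = 243/255 = 0.952941
t(5,7) = 3.24 - 2.660·0.952941 = 0.705
Σt over all 8·8 pixels = 1537147/12750 ≈ 120.5605490
V = pitch²·Σt = 1.74²·1537147/12750 = 365.009

t(5,7)=0.705 V=365.009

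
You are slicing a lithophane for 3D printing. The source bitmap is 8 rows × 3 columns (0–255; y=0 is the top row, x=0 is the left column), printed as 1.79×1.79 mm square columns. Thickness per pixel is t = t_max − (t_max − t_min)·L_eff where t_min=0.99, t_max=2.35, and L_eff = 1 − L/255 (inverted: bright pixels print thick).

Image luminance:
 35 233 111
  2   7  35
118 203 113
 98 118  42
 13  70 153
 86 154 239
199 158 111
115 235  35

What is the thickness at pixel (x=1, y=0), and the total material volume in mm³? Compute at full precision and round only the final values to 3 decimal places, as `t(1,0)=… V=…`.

t(1,0)=2.233 V=121.978

span = t_max - t_min = 2.35 - 0.99 = 1.360
L(1,0) = 233, L_eff = 1 - 233/255 = 0.086275 (inverted)
t(1,0) = 2.35 - 1.360·0.086275 = 2.233
Σt over all 8·3 pixels = 14276/375 ≈ 38.0693333
V = pitch²·Σt = 1.79²·14276/375 = 121.978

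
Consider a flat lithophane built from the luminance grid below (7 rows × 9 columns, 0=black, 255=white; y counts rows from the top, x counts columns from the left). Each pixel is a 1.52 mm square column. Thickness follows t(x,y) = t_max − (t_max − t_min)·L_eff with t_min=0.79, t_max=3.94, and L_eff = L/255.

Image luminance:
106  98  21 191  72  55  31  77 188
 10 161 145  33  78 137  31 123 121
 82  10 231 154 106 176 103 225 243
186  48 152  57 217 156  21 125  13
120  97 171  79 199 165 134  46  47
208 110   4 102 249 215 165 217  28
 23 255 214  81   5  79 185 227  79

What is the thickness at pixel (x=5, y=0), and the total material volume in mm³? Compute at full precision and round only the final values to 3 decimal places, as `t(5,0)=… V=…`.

span = t_max - t_min = 3.94 - 0.79 = 3.150
L(5,0) = 55, L_eff = 55/255 = 0.215686
t(5,0) = 3.94 - 3.150·0.215686 = 3.261
Σt over all 7·9 pixels = 264747/1700 ≈ 155.7335294
V = pitch²·Σt = 1.52²·264747/1700 = 359.807

t(5,0)=3.261 V=359.807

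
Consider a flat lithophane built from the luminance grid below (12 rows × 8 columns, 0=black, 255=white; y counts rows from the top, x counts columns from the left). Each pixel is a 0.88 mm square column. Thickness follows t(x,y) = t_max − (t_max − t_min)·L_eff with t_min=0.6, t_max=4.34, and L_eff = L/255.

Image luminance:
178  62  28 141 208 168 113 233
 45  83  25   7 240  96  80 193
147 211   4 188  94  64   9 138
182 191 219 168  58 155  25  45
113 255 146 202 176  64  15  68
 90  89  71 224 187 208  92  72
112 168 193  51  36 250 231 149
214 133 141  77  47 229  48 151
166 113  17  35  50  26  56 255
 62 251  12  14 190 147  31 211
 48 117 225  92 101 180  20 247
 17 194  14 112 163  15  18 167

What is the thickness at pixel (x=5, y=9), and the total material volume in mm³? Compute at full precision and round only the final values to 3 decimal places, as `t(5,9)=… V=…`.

span = t_max - t_min = 4.34 - 0.6 = 3.740
L(5,9) = 147, L_eff = 147/255 = 0.576471
t(5,9) = 4.34 - 3.740·0.576471 = 2.184
Σt over all 12·8 pixels = 248.472
V = pitch²·Σt = 0.88²·248.472 = 192.417

t(5,9)=2.184 V=192.417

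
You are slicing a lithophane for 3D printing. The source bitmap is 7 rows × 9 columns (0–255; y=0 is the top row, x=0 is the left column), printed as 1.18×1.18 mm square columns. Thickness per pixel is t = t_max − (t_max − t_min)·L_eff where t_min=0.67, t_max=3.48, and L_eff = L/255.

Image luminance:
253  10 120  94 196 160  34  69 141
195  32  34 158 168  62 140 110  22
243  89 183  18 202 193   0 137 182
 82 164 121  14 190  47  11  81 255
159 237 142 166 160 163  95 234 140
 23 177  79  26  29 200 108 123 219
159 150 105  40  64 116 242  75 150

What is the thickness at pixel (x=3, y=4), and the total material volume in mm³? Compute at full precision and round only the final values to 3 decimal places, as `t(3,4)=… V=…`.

t(3,4)=1.651 V=185.727

span = t_max - t_min = 3.48 - 0.67 = 2.810
L(3,4) = 166, L_eff = 166/255 = 0.650980
t(3,4) = 3.48 - 2.810·0.650980 = 1.651
Σt over all 7·9 pixels = 1133783/8500 ≈ 133.3862353
V = pitch²·Σt = 1.18²·1133783/8500 = 185.727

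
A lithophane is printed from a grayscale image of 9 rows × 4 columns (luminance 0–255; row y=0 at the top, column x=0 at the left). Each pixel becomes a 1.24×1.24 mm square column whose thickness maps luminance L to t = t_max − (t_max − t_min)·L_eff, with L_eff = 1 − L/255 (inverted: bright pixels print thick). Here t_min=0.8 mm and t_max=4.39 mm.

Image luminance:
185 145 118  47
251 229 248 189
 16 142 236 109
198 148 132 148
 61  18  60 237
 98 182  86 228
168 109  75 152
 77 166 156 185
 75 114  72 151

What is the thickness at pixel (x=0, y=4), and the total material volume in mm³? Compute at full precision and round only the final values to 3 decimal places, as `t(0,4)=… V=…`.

t(0,4)=1.659 V=152.756

span = t_max - t_min = 4.39 - 0.8 = 3.590
L(0,4) = 61, L_eff = 1 - 61/255 = 0.760784 (inverted)
t(0,4) = 4.39 - 3.590·0.760784 = 1.659
Σt over all 9·4 pixels = 2533349/25500 ≈ 99.3470196
V = pitch²·Σt = 1.24²·2533349/25500 = 152.756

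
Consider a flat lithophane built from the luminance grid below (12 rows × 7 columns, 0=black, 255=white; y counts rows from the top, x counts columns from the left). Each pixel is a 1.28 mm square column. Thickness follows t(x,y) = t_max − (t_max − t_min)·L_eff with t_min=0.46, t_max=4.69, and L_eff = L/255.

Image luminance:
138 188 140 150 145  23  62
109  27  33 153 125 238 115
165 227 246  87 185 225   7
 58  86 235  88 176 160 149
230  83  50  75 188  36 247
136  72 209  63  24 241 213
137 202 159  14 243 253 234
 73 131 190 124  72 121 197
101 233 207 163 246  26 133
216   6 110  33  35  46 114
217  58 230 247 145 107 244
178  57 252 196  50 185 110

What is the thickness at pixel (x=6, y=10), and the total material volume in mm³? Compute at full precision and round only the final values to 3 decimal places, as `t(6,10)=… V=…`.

t(6,10)=0.642 V=327.425

span = t_max - t_min = 4.69 - 0.46 = 4.230
L(6,10) = 244, L_eff = 244/255 = 0.956863
t(6,10) = 4.69 - 4.230·0.956863 = 0.642
Σt over all 12·7 pixels = 849339/4250 ≈ 199.8444706
V = pitch²·Σt = 1.28²·849339/4250 = 327.425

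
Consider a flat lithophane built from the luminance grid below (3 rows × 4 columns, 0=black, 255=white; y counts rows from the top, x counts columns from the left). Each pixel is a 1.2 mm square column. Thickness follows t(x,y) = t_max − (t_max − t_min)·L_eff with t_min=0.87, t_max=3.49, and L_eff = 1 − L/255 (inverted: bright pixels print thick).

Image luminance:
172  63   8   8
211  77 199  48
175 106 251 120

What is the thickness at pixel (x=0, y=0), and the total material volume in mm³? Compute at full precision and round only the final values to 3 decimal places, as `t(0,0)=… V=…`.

t(0,0)=2.637 V=36.309

span = t_max - t_min = 3.49 - 0.87 = 2.620
L(0,0) = 172, L_eff = 1 - 172/255 = 0.325490 (inverted)
t(0,0) = 3.49 - 2.620·0.325490 = 2.637
Σt over all 3·4 pixels = 160744/6375 ≈ 25.2147451
V = pitch²·Σt = 1.2²·160744/6375 = 36.309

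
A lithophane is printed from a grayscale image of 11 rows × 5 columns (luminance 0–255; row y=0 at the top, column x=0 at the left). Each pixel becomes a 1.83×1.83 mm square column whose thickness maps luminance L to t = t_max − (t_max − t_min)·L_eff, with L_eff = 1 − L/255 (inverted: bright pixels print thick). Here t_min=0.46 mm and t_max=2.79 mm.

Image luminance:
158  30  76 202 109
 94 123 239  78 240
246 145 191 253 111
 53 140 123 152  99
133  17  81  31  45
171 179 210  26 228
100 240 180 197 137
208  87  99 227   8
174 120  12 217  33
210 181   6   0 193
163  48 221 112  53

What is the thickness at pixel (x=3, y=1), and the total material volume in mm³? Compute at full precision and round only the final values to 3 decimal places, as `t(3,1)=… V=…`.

span = t_max - t_min = 2.79 - 0.46 = 2.330
L(3,1) = 78, L_eff = 1 - 78/255 = 0.694118 (inverted)
t(3,1) = 2.79 - 2.330·0.694118 = 1.173
Σt over all 11·5 pixels = 774949/8500 ≈ 91.1704706
V = pitch²·Σt = 1.83²·774949/8500 = 305.321

t(3,1)=1.173 V=305.321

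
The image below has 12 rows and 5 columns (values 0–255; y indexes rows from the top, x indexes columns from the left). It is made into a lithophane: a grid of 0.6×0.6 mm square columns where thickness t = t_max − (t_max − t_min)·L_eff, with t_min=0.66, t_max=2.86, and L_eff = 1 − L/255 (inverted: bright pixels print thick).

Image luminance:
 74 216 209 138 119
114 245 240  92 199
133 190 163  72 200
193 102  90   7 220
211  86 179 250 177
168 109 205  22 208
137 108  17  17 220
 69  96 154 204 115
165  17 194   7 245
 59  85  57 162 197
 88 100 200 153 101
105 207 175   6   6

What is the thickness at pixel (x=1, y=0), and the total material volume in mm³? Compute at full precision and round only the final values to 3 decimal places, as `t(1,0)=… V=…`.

t(1,0)=2.524 V=39.404

span = t_max - t_min = 2.86 - 0.66 = 2.200
L(1,0) = 216, L_eff = 1 - 216/255 = 0.152941 (inverted)
t(1,0) = 2.86 - 2.200·0.152941 = 2.524
Σt over all 12·5 pixels = 46519/425 ≈ 109.4564706
V = pitch²·Σt = 0.6²·46519/425 = 39.404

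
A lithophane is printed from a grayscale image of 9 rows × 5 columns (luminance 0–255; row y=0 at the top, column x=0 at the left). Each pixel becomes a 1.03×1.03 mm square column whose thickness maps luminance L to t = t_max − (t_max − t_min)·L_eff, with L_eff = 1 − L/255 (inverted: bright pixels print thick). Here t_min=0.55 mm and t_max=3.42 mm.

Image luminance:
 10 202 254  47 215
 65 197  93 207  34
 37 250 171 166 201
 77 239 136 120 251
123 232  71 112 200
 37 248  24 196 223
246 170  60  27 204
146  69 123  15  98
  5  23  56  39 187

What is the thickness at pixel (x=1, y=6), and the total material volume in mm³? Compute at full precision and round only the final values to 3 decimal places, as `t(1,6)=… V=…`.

span = t_max - t_min = 3.42 - 0.55 = 2.870
L(1,6) = 170, L_eff = 1 - 170/255 = 0.333333 (inverted)
t(1,6) = 3.42 - 2.870·0.333333 = 2.463
Σt over all 9·5 pixels = 2326147/25500 ≈ 91.2214510
V = pitch²·Σt = 1.03²·2326147/25500 = 96.777

t(1,6)=2.463 V=96.777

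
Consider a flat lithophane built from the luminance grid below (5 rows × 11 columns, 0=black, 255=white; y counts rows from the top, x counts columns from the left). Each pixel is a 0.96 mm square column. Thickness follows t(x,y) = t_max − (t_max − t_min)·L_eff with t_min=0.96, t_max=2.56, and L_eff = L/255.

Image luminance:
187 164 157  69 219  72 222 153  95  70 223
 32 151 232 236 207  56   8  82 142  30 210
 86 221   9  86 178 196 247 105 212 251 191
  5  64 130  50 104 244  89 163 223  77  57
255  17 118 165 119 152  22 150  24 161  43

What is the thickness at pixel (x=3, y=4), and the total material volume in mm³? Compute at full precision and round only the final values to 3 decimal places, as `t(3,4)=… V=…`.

span = t_max - t_min = 2.56 - 0.96 = 1.600
L(3,4) = 165, L_eff = 165/255 = 0.647059
t(3,4) = 2.56 - 1.600·0.647059 = 1.525
Σt over all 5·11 pixels = 121672/1275 ≈ 95.4290196
V = pitch²·Σt = 0.96²·121672/1275 = 87.947

t(3,4)=1.525 V=87.947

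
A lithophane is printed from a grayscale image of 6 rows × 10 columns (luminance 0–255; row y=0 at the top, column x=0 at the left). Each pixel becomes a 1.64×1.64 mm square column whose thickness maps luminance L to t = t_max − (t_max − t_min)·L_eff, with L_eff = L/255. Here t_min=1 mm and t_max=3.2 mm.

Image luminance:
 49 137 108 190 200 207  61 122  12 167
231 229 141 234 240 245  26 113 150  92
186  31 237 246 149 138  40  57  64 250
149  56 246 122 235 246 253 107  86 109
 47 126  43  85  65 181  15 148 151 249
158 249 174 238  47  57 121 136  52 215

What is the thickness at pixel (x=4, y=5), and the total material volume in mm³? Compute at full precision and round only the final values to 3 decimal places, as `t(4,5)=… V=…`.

span = t_max - t_min = 3.2 - 1 = 2.200
L(4,5) = 47, L_eff = 47/255 = 0.184314
t(4,5) = 3.2 - 2.200·0.184314 = 2.795
Σt over all 6·10 pixels = 151102/1275 ≈ 118.5113725
V = pitch²·Σt = 1.64²·151102/1275 = 318.748

t(4,5)=2.795 V=318.748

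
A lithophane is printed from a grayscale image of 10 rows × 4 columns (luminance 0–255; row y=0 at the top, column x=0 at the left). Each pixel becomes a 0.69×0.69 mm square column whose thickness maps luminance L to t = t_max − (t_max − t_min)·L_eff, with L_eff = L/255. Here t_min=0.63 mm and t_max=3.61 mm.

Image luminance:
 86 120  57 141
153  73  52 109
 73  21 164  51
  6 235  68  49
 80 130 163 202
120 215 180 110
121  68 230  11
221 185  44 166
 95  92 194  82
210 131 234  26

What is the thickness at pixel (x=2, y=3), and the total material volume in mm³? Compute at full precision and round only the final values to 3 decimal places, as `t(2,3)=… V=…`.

span = t_max - t_min = 3.61 - 0.63 = 2.980
L(2,3) = 68, L_eff = 68/255 = 0.266667
t(2,3) = 3.61 - 2.980·0.266667 = 2.815
Σt over all 10·4 pixels = 565334/6375 ≈ 88.6798431
V = pitch²·Σt = 0.69²·565334/6375 = 42.220

t(2,3)=2.815 V=42.220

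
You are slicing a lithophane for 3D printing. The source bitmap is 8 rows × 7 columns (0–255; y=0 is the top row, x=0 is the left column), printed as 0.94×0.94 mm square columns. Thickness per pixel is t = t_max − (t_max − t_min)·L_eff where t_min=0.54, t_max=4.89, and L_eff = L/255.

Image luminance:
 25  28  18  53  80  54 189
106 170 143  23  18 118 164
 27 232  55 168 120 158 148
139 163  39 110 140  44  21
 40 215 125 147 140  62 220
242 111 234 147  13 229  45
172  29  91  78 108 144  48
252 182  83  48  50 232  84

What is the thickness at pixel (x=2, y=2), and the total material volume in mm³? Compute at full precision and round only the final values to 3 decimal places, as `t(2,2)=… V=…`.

span = t_max - t_min = 4.89 - 0.54 = 4.350
L(2,2) = 55, L_eff = 55/255 = 0.215686
t(2,2) = 4.89 - 4.350·0.215686 = 3.952
Σt over all 8·7 pixels = 165.96
V = pitch²·Σt = 0.94²·165.96 = 146.642

t(2,2)=3.952 V=146.642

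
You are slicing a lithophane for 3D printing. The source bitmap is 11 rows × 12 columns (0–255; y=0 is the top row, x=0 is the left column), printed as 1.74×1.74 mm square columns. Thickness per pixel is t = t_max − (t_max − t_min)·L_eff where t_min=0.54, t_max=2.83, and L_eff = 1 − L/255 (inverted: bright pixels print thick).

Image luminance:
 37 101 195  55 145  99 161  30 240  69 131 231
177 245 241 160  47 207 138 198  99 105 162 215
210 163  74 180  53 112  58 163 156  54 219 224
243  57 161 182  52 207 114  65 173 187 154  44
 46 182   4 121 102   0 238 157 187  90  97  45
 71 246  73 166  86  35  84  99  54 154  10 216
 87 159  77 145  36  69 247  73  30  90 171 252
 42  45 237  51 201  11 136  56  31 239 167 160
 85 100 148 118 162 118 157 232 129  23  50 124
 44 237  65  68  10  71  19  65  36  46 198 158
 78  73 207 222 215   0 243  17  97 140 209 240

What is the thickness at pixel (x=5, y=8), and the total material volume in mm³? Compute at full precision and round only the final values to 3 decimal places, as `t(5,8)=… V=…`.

t(5,8)=1.600 V=660.946

span = t_max - t_min = 2.83 - 0.54 = 2.290
L(5,8) = 118, L_eff = 1 - 118/255 = 0.537255 (inverted)
t(5,8) = 2.83 - 2.290·0.537255 = 1.600
Σt over all 11·12 pixels = 1391707/6375 ≈ 218.3069804
V = pitch²·Σt = 1.74²·1391707/6375 = 660.946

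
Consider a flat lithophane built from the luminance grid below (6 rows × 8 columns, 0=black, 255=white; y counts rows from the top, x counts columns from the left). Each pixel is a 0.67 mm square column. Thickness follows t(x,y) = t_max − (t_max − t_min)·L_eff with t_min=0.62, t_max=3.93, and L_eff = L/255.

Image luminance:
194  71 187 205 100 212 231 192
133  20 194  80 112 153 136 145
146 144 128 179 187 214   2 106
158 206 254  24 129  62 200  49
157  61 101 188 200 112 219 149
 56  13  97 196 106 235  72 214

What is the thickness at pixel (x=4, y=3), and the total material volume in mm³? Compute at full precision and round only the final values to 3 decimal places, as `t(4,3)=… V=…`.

t(4,3)=2.256 V=45.471

span = t_max - t_min = 3.93 - 0.62 = 3.310
L(4,3) = 129, L_eff = 129/255 = 0.505882
t(4,3) = 3.93 - 3.310·0.505882 = 2.256
Σt over all 6·8 pixels = 861007/8500 ≈ 101.2949412
V = pitch²·Σt = 0.67²·861007/8500 = 45.471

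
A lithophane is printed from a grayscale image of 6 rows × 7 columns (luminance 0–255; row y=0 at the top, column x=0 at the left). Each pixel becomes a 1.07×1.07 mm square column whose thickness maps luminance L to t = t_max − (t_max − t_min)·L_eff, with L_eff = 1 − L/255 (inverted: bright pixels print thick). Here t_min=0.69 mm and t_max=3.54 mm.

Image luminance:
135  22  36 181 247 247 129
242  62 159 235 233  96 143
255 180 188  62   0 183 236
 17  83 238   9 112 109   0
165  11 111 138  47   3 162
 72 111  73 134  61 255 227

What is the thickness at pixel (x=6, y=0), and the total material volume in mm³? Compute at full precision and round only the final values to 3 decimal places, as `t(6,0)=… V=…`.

t(6,0)=2.132 V=102.392

span = t_max - t_min = 3.54 - 0.69 = 2.850
L(6,0) = 129, L_eff = 1 - 129/255 = 0.494118 (inverted)
t(6,0) = 3.54 - 2.850·0.494118 = 2.132
Σt over all 6·7 pixels = 152037/1700 ≈ 89.4335294
V = pitch²·Σt = 1.07²·152037/1700 = 102.392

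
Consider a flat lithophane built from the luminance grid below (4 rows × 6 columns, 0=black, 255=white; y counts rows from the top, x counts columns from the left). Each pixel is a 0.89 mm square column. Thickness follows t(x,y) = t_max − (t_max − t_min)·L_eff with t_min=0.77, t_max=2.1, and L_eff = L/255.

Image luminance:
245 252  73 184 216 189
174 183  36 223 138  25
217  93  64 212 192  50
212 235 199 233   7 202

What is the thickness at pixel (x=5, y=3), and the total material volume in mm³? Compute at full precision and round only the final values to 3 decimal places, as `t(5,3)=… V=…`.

t(5,3)=1.046 V=24.000

span = t_max - t_min = 2.1 - 0.77 = 1.330
L(5,3) = 202, L_eff = 202/255 = 0.792157
t(5,3) = 2.1 - 1.330·0.792157 = 1.046
Σt over all 4·6 pixels = 386309/12750 ≈ 30.2987451
V = pitch²·Σt = 0.89²·386309/12750 = 24.000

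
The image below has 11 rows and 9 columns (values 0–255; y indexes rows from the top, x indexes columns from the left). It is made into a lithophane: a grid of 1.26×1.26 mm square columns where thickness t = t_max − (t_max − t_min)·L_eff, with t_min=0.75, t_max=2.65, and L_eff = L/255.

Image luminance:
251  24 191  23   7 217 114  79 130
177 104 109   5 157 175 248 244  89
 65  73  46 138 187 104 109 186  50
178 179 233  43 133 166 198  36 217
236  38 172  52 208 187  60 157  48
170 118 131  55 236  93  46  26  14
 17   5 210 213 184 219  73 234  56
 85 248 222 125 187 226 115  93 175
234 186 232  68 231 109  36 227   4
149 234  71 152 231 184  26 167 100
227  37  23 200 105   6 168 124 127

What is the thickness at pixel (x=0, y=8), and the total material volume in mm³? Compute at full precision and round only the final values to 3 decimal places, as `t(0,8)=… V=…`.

span = t_max - t_min = 2.65 - 0.75 = 1.900
L(0,8) = 234, L_eff = 234/255 = 0.917647
t(0,8) = 2.65 - 1.900·0.917647 = 0.906
Σt over all 11·9 pixels = 280353/1700 ≈ 164.9135294
V = pitch²·Σt = 1.26²·280353/1700 = 261.817

t(0,8)=0.906 V=261.817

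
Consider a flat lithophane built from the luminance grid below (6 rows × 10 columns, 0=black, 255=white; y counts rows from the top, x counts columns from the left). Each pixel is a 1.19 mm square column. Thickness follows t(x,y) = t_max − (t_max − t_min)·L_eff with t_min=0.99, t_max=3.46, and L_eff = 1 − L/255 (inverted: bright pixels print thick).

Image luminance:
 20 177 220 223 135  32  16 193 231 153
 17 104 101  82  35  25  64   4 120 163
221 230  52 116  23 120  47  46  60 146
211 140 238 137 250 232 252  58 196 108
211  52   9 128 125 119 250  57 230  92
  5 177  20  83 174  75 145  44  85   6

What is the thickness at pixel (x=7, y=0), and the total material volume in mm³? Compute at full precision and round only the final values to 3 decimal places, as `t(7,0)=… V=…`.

span = t_max - t_min = 3.46 - 0.99 = 2.470
L(7,0) = 193, L_eff = 1 - 193/255 = 0.243137 (inverted)
t(7,0) = 3.46 - 2.470·0.243137 = 2.859
Σt over all 6·10 pixels = 652939/5100 ≈ 128.0272549
V = pitch²·Σt = 1.19²·652939/5100 = 181.299

t(7,0)=2.859 V=181.299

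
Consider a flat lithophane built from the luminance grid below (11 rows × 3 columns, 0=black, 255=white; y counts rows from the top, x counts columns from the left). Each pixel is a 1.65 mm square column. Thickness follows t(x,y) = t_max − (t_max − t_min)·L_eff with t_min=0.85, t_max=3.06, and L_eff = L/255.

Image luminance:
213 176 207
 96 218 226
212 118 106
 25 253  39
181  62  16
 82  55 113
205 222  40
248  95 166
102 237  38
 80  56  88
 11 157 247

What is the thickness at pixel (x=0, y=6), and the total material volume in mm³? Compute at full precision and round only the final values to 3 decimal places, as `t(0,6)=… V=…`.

t(0,6)=1.283 V=171.336

span = t_max - t_min = 3.06 - 0.85 = 2.210
L(0,6) = 205, L_eff = 205/255 = 0.803922
t(0,6) = 3.06 - 2.210·0.803922 = 1.283
Σt over all 11·3 pixels = 944/15 ≈ 62.9333333
V = pitch²·Σt = 1.65²·944/15 = 171.336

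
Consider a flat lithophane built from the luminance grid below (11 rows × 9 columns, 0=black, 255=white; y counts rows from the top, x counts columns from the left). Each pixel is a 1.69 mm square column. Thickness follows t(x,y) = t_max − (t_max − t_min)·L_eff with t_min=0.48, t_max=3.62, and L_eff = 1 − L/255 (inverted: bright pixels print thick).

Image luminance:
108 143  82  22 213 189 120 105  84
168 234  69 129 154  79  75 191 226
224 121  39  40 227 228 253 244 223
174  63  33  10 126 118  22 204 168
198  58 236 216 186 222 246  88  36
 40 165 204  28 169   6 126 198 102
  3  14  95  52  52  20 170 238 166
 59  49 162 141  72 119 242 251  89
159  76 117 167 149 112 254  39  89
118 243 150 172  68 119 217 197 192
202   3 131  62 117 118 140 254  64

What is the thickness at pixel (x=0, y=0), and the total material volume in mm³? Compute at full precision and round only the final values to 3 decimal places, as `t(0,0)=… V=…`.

t(0,0)=1.810 V=598.373

span = t_max - t_min = 3.62 - 0.48 = 3.140
L(0,0) = 108, L_eff = 1 - 108/255 = 0.576471 (inverted)
t(0,0) = 3.62 - 3.140·0.576471 = 1.810
Σt over all 11·9 pixels = 178081/850 ≈ 209.5070588
V = pitch²·Σt = 1.69²·178081/850 = 598.373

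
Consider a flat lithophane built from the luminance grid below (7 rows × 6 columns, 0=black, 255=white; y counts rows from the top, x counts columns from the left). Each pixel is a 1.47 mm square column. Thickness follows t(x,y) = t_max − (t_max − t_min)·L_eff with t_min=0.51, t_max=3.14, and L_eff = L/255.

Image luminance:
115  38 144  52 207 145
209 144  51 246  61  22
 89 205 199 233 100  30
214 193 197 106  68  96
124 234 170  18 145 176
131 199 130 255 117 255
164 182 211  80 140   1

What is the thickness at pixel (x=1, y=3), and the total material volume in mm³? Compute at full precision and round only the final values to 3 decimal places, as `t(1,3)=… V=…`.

t(1,3)=1.149 V=153.576

span = t_max - t_min = 3.14 - 0.51 = 2.630
L(1,3) = 193, L_eff = 193/255 = 0.756863
t(1,3) = 3.14 - 2.630·0.756863 = 1.149
Σt over all 7·6 pixels = 453073/6375 ≈ 71.0702745
V = pitch²·Σt = 1.47²·453073/6375 = 153.576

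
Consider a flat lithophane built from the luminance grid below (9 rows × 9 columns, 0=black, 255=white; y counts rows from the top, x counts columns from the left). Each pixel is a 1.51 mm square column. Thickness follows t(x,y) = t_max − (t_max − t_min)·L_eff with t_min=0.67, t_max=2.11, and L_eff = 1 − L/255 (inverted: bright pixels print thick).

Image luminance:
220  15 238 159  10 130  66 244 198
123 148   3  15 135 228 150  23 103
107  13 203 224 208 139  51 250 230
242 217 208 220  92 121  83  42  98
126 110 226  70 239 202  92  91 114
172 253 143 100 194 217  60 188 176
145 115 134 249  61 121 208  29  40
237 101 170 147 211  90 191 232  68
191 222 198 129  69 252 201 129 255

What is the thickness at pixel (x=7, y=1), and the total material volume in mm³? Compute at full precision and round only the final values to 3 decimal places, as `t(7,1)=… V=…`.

span = t_max - t_min = 2.11 - 0.67 = 1.440
L(7,1) = 23, L_eff = 1 - 23/255 = 0.909804 (inverted)
t(7,1) = 2.11 - 1.440·0.909804 = 0.800
Σt over all 9·9 pixels = 1033647/8500 ≈ 121.6055294
V = pitch²·Σt = 1.51²·1033647/8500 = 277.273

t(7,1)=0.800 V=277.273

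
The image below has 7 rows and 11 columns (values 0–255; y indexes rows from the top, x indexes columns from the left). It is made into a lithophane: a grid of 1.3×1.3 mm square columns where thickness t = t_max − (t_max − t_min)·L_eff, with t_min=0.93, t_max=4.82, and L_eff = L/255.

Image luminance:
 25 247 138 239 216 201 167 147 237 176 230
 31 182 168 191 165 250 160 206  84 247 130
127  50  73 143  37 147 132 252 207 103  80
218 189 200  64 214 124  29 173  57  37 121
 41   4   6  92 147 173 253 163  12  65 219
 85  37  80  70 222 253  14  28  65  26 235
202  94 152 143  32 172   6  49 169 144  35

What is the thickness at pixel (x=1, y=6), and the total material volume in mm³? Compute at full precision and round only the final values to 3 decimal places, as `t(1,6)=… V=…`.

span = t_max - t_min = 4.82 - 0.93 = 3.890
L(1,6) = 94, L_eff = 94/255 = 0.368627
t(1,6) = 4.82 - 3.890·0.368627 = 3.386
Σt over all 7·11 pixels = 1383598/6375 ≈ 217.0349804
V = pitch²·Σt = 1.3²·1383598/6375 = 366.789

t(1,6)=3.386 V=366.789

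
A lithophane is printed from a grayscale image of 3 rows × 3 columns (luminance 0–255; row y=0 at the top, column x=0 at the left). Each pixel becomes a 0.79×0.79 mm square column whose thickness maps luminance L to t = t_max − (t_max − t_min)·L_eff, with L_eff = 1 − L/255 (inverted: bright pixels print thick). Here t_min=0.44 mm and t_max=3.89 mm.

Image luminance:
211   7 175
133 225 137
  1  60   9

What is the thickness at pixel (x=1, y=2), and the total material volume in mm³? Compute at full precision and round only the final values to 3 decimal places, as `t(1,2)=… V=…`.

t(1,2)=1.252 V=10.561

span = t_max - t_min = 3.89 - 0.44 = 3.450
L(1,2) = 60, L_eff = 1 - 60/255 = 0.764706 (inverted)
t(1,2) = 3.89 - 3.450·0.764706 = 1.252
Σt over all 3·3 pixels = 14383/850 ≈ 16.9211765
V = pitch²·Σt = 0.79²·14383/850 = 10.561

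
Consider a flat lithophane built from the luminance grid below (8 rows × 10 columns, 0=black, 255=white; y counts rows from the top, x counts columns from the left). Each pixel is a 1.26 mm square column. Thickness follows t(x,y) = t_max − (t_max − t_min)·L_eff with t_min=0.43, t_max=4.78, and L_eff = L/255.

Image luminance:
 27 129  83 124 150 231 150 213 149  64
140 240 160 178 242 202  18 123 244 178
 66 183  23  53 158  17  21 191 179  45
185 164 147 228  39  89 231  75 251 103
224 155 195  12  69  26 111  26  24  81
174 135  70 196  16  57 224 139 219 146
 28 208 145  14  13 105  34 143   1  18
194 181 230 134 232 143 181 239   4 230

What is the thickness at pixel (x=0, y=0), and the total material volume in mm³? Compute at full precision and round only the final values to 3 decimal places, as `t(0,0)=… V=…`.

t(0,0)=4.319 V=328.987

span = t_max - t_min = 4.78 - 0.43 = 4.350
L(0,0) = 27, L_eff = 27/255 = 0.105882
t(0,0) = 4.78 - 4.350·0.105882 = 4.319
Σt over all 8·10 pixels = 352279/1700 ≈ 207.2229412
V = pitch²·Σt = 1.26²·352279/1700 = 328.987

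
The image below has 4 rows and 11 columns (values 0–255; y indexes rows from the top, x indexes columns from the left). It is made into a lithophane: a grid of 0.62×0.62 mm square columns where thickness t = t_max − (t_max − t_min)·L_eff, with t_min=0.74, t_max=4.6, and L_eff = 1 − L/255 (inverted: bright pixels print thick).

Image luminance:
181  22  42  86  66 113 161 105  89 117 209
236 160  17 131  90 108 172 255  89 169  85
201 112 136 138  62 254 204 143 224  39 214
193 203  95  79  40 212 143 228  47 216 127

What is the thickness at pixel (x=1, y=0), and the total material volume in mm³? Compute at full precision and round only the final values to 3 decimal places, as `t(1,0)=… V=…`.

span = t_max - t_min = 4.6 - 0.74 = 3.860
L(1,0) = 22, L_eff = 1 - 22/255 = 0.913725 (inverted)
t(1,0) = 4.6 - 3.860·0.913725 = 1.073
Σt over all 4·11 pixels = 1575649/12750 ≈ 123.5803137
V = pitch²·Σt = 0.62²·1575649/12750 = 47.504

t(1,0)=1.073 V=47.504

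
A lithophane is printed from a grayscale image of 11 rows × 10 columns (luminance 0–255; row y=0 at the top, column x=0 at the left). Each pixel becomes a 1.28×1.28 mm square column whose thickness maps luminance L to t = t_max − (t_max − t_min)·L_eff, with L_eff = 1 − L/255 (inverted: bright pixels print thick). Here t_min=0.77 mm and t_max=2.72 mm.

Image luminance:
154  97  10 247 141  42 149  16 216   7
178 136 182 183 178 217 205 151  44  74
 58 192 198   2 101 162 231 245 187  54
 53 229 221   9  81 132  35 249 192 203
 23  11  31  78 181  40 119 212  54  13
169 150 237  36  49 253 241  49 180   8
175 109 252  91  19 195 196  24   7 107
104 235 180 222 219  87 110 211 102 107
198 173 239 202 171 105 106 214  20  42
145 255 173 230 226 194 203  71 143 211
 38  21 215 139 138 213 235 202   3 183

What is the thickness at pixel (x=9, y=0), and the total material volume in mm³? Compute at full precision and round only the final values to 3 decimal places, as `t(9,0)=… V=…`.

t(9,0)=0.824 V=327.396

span = t_max - t_min = 2.72 - 0.77 = 1.950
L(9,0) = 7, L_eff = 1 - 7/255 = 0.972549 (inverted)
t(9,0) = 2.72 - 1.950·0.972549 = 0.824
Σt over all 11·10 pixels = 67941/340 ≈ 199.8264706
V = pitch²·Σt = 1.28²·67941/340 = 327.396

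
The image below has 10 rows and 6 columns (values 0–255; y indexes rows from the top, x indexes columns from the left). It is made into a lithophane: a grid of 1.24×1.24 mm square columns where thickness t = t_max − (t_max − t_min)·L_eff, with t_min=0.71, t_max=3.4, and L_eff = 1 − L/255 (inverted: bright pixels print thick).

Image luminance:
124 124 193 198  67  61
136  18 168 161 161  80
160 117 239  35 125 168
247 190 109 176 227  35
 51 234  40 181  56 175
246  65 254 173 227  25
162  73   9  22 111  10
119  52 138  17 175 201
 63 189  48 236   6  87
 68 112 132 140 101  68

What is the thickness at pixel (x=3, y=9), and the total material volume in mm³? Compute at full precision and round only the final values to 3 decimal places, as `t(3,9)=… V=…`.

t(3,9)=2.187 V=185.288

span = t_max - t_min = 3.4 - 0.71 = 2.690
L(3,9) = 140, L_eff = 1 - 140/255 = 0.450980 (inverted)
t(3,9) = 3.4 - 2.690·0.450980 = 2.187
Σt over all 10·6 pixels = 614573/5100 ≈ 120.5045098
V = pitch²·Σt = 1.24²·614573/5100 = 185.288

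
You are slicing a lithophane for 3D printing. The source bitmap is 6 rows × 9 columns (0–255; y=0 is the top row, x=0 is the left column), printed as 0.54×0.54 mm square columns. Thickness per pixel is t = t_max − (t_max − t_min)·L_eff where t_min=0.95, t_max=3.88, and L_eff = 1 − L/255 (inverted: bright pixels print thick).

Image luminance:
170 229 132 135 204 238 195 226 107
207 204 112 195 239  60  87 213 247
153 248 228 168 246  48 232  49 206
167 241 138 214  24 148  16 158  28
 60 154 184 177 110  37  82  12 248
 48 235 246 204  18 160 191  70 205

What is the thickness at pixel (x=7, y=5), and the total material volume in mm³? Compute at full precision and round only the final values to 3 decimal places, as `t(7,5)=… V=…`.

t(7,5)=1.754 V=42.946

span = t_max - t_min = 3.88 - 0.95 = 2.930
L(7,5) = 70, L_eff = 1 - 70/255 = 0.725490 (inverted)
t(7,5) = 3.88 - 2.930·0.725490 = 1.754
Σt over all 6·9 pixels = 3755579/25500 ≈ 147.2776078
V = pitch²·Σt = 0.54²·3755579/25500 = 42.946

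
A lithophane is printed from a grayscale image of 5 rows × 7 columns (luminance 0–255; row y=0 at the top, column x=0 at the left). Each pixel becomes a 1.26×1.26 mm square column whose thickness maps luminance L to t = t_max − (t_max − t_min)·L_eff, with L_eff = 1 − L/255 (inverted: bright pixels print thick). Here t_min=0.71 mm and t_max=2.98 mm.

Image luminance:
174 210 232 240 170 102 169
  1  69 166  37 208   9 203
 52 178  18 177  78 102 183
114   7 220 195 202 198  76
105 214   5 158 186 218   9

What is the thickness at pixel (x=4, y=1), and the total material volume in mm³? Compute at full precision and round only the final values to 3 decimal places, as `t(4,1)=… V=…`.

t(4,1)=2.562 V=105.664

span = t_max - t_min = 2.98 - 0.71 = 2.270
L(4,1) = 208, L_eff = 1 - 208/255 = 0.184314 (inverted)
t(4,1) = 2.98 - 2.270·0.184314 = 2.562
Σt over all 5·7 pixels = 169717/2550 ≈ 66.5556863
V = pitch²·Σt = 1.26²·169717/2550 = 105.664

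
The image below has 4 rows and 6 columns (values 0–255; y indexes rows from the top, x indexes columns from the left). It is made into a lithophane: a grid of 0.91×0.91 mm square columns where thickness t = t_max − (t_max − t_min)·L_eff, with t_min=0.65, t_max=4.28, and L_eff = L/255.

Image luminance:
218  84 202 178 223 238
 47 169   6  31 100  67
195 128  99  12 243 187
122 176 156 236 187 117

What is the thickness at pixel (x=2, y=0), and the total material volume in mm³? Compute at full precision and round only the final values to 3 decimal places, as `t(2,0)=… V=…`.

span = t_max - t_min = 4.28 - 0.65 = 3.630
L(2,0) = 202, L_eff = 202/255 = 0.792157
t(2,0) = 4.28 - 3.630·0.792157 = 1.404
Σt over all 4·6 pixels = 459179/8500 ≈ 54.0210588
V = pitch²·Σt = 0.91²·459179/8500 = 44.735

t(2,0)=1.404 V=44.735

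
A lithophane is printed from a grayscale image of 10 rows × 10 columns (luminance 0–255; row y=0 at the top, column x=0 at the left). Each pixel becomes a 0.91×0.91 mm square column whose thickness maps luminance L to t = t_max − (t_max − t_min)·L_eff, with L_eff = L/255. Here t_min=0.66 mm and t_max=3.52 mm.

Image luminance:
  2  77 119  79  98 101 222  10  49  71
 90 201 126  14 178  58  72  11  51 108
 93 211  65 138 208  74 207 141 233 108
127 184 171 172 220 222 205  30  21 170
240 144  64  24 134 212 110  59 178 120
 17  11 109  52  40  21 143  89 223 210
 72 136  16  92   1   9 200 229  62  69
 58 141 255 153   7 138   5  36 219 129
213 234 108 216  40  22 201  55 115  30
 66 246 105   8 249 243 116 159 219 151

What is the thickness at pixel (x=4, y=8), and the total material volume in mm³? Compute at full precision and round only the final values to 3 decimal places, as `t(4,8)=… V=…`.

t(4,8)=3.071 V=182.268

span = t_max - t_min = 3.52 - 0.66 = 2.860
L(4,8) = 40, L_eff = 40/255 = 0.156863
t(4,8) = 3.52 - 2.860·0.156863 = 3.071
Σt over all 10·10 pixels = 93544/425 ≈ 220.1035294
V = pitch²·Σt = 0.91²·93544/425 = 182.268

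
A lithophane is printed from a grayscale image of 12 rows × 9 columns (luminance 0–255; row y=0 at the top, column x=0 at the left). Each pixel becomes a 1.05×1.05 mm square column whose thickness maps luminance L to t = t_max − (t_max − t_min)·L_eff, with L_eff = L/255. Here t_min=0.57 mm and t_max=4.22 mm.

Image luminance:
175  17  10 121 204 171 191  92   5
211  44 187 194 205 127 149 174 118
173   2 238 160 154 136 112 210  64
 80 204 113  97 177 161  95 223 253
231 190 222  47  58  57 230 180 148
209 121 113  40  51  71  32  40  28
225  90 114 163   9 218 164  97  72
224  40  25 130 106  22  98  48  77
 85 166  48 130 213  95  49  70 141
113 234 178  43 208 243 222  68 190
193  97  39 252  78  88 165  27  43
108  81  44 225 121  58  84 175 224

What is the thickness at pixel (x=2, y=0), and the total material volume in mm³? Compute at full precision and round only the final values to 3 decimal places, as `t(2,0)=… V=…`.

span = t_max - t_min = 4.22 - 0.57 = 3.650
L(2,0) = 10, L_eff = 10/255 = 0.039216
t(2,0) = 4.22 - 3.650·0.039216 = 4.077
Σt over all 12·9 pixels = 443007/1700 ≈ 260.5923529
V = pitch²·Σt = 1.05²·443007/1700 = 287.303

t(2,0)=4.077 V=287.303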